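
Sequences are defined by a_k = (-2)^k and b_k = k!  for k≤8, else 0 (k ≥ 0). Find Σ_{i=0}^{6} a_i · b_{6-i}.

592

Write out a_i and b_{6-i} for i = 0,…,6 and sum the products.
Σ = 1·720 − 2·120 + 4·24 − 8·6 + 16·2 − 32·1 + 64·1 = 592.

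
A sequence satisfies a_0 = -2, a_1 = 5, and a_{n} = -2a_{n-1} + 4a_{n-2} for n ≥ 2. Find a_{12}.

-2203648

The ordinary generating function has denominator 1 + 2t - 4t^2.
Iterating the recurrence: a_0,…,a_{12} = -2, 5, -18, 56, -184, 592, -1920, 6208, -20096, 65024, -210432, 680960, -2203648.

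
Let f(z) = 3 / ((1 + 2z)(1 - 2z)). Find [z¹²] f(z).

The denominator gives the recurrence a_n = 4a_(n−2) for n ≥ 2; the numerator fixes a_0 = 3, a_1 = 0.
Iterating: 3, 0, 12, 0, 48, 0, 192, 0, 768, 0, 3072, 0, 12288, so a_12 = 12288.

12288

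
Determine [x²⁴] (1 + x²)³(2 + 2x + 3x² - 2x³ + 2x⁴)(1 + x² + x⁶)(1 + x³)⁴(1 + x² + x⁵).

129

(1 + x²)³ has coefficients 1,0,3,0,3,0,1 for degrees 0…6.
(2 + 2x + 3x² - 2x³ + 2x⁴) has coefficients 2,2,3,-2,2,0,0,0,0,0,0,0,0,0,0,0,0,0,0,0,0,0,0,0,0 for degrees 0…24.
Multiplying by (1 + x² + x⁶) gives running coefficients 2,2,5,0,5,-2,4,2,3,-2,2,0,0,0,0,0,0,0,0,0,0,0,0,0,0 for degrees 0…24.
Multiplying by (1 + x³)⁴ gives running coefficients 2,2,5,8,13,18,16,34,25,22,48,20,18,42,15,4,25,10,-4,10,3,-2,2,0,0 for degrees 0…24.
Finally multiplying by (1 + x² + x⁵), the product of all factors after the first has coefficients 2,2,7,10,18,28,31,57,49,69,91,58,100,87,55,94,60,32,63,35,3,33,15,-6,12 for degrees 0…24.
[x²⁴] = 1·12 + 3·15 + 3·3 + 1·63 = 129.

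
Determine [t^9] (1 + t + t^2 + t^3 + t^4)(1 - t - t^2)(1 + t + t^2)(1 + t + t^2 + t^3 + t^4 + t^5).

(1 + t + t^2 + t^3 + t^4) has coefficients 1,1,1,1,1 for degrees 0…4.
(1 - t - t^2) has coefficients 1,-1,-1,0,0,0,0,0,0,0 for degrees 0…9.
Multiplying by (1 + t + t^2) gives running coefficients 1,0,-1,-2,-1,0,0,0,0,0 for degrees 0…9.
Finally multiplying by (1 + t + t^2 + t^3 + t^4 + t^5), the product of all factors after the first has coefficients 1,1,0,-2,-3,-3,-4,-4,-3,-1 for degrees 0…9.
[t^9] = 1·(-1) + 1·(-3) + 1·(-4) + 1·(-4) + 1·(-3) = -15.

-15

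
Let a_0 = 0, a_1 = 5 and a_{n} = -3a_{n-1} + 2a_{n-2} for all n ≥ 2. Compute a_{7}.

8815

The ordinary generating function has denominator 1 + 3y - 2y^2.
Iterating the recurrence: a_0,…,a_{7} = 0, 5, -15, 55, -195, 695, -2475, 8815.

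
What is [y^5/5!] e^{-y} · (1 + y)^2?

-11

The EGF product rule gives c_5 = Σ_{k_1+k_2=5} C(5; k_1,k_2) · ∏ g_i(k_i), where e^{-y} gives (-1)^k; (1+y)^2 gives the falling factorial (2)_k.
g_1(k) for k = 0…5: 1, -1, 1, -1, 1, -1.
g_2(k) for k = 0…5: 1, 2, 2, 0, 0, 0.
c_5 = Σ_k C(5,k)·g_1(k)·g_2(5−k) = 10·(-1)·2 + 5·1·2 + 1·(-1)·1 = −20 + 10 − 1 = -11.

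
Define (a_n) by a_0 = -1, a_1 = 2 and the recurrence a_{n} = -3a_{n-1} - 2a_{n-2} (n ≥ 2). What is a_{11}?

The ordinary generating function has denominator 1 + 3y + 2y^2.
Iterating the recurrence: a_0,…,a_{11} = -1, 2, -4, 8, -16, 32, -64, 128, -256, 512, -1024, 2048.

2048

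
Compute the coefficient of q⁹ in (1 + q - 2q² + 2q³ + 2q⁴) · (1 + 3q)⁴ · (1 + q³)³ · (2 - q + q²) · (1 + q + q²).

(1 + q - 2q² + 2q³ + 2q⁴) has coefficients 1,1,-2,2,2 for degrees 0…4.
(1 + 3q)⁴ has coefficients 1,12,54,108,81,0,0,0,0,0 for degrees 0…9.
Multiplying by (1 + q³)³ gives running coefficients 1,12,54,111,117,162,327,279,162,325 for degrees 0…9.
Multiplying by (2 - q + q²) gives running coefficients 2,23,97,180,177,318,609,393,372,767 for degrees 0…9.
Finally multiplying by (1 + q + q²), the product of all factors after the first has coefficients 2,25,122,300,454,675,1104,1320,1374,1532 for degrees 0…9.
[q⁹] = 1·1532 + 1·1374 − 2·1320 + 2·1104 + 2·675 = 3824.

3824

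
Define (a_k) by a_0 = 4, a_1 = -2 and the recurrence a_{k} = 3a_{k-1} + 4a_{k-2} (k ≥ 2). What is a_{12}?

6710890

The ordinary generating function has denominator 1 - 3t - 4t^2.
Iterating the recurrence: a_0,…,a_{12} = 4, -2, 10, 22, 106, 406, 1642, 6550, 26218, 104854, 419434, 1677718, 6710890.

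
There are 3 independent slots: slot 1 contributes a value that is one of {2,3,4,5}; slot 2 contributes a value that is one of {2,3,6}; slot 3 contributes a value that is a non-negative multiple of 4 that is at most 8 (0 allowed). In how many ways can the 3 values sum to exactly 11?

The generating function for the choices is (x² + x³ + x⁴ + x⁵)·(x² + x³ + x⁶)·(1 + x⁴ + x⁸); the count is [x¹¹].
(x² + x³ + x⁴ + x⁵) has coefficients 0,0,1,1,1,1 for degrees 0…5.
(x² + x³ + x⁶) has coefficients 0,0,1,1,0,0,1,0,0,0,0,0 for degrees 0…11.
Finally multiplying by (1 + x⁴ + x⁸), the product of all factors after the first has coefficients 0,0,1,1,0,0,2,1,0,0,2,1 for degrees 0…11.
[x¹¹] = 1·0 + 1·0 + 1·1 + 1·2 = 3.

3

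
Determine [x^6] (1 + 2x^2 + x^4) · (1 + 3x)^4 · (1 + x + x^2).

(1 + 2x^2 + x^4) has coefficients 1,0,2,0,1 for degrees 0…4.
(1 + 3x)^4 has coefficients 1,12,54,108,81,0,0 for degrees 0…6.
Finally multiplying by (1 + x + x^2), the product of all factors after the first has coefficients 1,13,67,174,243,189,81 for degrees 0…6.
[x^6] = 1·81 + 2·243 + 1·67 = 634.

634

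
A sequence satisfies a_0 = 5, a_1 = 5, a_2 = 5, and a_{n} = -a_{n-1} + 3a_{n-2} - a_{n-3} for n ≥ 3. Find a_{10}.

The ordinary generating function has denominator 1 + x - 3x^2 + x^3.
Iterating the recurrence: a_0,…,a_{10} = 5, 5, 5, 5, 5, 5, 5, 5, 5, 5, 5.

5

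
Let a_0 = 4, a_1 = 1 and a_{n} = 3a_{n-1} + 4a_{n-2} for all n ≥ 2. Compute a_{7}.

The ordinary generating function has denominator 1 - 3z - 4z^2.
Iterating the recurrence: a_0,…,a_{7} = 4, 1, 19, 61, 259, 1021, 4099, 16381.

16381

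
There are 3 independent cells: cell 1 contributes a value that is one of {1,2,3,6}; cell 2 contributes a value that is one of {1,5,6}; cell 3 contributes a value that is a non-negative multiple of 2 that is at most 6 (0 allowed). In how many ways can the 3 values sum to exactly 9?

The generating function for the choices is (y + y² + y³ + y⁶)·(y + y⁵ + y⁶)·(1 + y² + y⁴ + y⁶); the count is [y⁹].
(y + y² + y³ + y⁶) has coefficients 0,1,1,1,0,0,1 for degrees 0…6.
(y + y⁵ + y⁶) has coefficients 0,1,0,0,0,1,1,0,0,0 for degrees 0…9.
Finally multiplying by (1 + y² + y⁴ + y⁶), the product of all factors after the first has coefficients 0,1,0,1,0,2,1,2,1,1 for degrees 0…9.
[y⁹] = 1·1 + 1·2 + 1·1 + 1·1 = 5.

5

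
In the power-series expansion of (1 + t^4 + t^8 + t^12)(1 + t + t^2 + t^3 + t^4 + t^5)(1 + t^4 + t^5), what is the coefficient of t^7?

(1 + t^4 + t^8 + t^12) has coefficients 1,0,0,0,1,0,0,0 for degrees 0…7.
(1 + t + t^2 + t^3 + t^4 + t^5) has coefficients 1,1,1,1,1,1,0,0 for degrees 0…7.
Finally multiplying by (1 + t^4 + t^5), the product of all factors after the first has coefficients 1,1,1,1,2,3,2,2 for degrees 0…7.
[t^7] = 1·2 + 1·1 = 3.

3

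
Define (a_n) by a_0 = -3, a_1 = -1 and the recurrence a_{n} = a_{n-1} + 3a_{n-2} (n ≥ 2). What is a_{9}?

-2461

The ordinary generating function has denominator 1 - y - 3y^2.
Iterating the recurrence: a_0,…,a_{9} = -3, -1, -10, -13, -43, -82, -211, -457, -1090, -2461.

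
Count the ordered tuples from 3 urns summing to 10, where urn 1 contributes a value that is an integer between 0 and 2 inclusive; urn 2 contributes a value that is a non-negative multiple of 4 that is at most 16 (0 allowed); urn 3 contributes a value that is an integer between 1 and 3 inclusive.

The generating function for the choices is (1 + t + t²)·(1 + t⁴ + t⁸ + t¹² + t¹⁶)·(t + t² + t³); the count is [t¹⁰].
(1 + t + t²) has coefficients 1,1,1 for degrees 0…2.
(1 + t⁴ + t⁸ + t¹² + t¹⁶) has coefficients 1,0,0,0,1,0,0,0,1,0,0 for degrees 0…10.
Finally multiplying by (t + t² + t³), the product of all factors after the first has coefficients 0,1,1,1,0,1,1,1,0,1,1 for degrees 0…10.
[t¹⁰] = 1·1 + 1·1 + 1·0 = 2.

2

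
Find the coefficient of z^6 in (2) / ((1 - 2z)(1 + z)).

86

Partial fractions give a closed form: a_n = (4/3)·2^n + (2/3)·(-1)^n.
At n = 6: a_6 = 86.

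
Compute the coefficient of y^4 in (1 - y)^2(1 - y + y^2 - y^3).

(1 - y)^2 has coefficients 1,-2,1 for degrees 0…2.
(1 - y + y^2 - y^3) has coefficients 1,-1,1,-1,0 for degrees 0…4.
[y^4] = 1·0 − 2·(-1) + 1·1 = 3.

3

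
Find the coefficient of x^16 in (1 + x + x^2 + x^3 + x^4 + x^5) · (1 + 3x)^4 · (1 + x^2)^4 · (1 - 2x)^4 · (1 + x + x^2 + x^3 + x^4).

(1 + x + x^2 + x^3 + x^4 + x^5) has coefficients 1,1,1,1,1,1 for degrees 0…5.
(1 + 3x)^4 has coefficients 1,12,54,108,81,0,0,0,0,0,0,0,0,0,0,0,0 for degrees 0…16.
Multiplying by (1 + x^2)^4 gives running coefficients 1,12,58,156,303,504,652,696,703,444,378,108,81,0,0,0,0 for degrees 0…16.
Multiplying by (1 - 2x)^4 gives running coefficients 1,4,-14,-52,79,160,-172,376,-497,-1276,1858,-3620,5329,-3048,4536,-864,1296 for degrees 0…16.
Finally multiplying by (1 + x + x^2 + x^3 + x^4), the product of all factors after the first has coefficients 1,5,-9,-61,18,177,1,391,-54,-1409,289,-3159,1794,-757,5055,2333,7249 for degrees 0…16.
[x^16] = 1·7249 + 1·2333 + 1·5055 + 1·(-757) + 1·1794 + 1·(-3159) = 12515.

12515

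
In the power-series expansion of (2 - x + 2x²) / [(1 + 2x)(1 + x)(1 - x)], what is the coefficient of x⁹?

The denominator gives the recurrence a_n = −2a_(n−1) + a_(n−2) + 2a_(n−3) for n ≥ 3; the numerator fixes a_0 = 2, a_1 = -5, a_2 = 14.
Iterating: 2, -5, 14, -29, 62, -125, 254, -509, 1022, -2045, so a_9 = -2045.

-2045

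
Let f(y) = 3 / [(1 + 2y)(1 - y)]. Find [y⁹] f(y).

-1023

Partial fractions give a closed form: a_n = (2)·(-2)^n + (1)·1^n.
At n = 9: a_9 = -1023.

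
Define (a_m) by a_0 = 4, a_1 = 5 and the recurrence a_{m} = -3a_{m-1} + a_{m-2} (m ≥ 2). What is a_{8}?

The ordinary generating function has denominator 1 + 3z - z^2.
Iterating the recurrence: a_0,…,a_{8} = 4, 5, -11, 38, -125, 413, -1364, 4505, -14879.

-14879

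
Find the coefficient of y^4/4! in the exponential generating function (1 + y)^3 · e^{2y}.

The EGF product rule gives c_4 = Σ_{k_1+k_2=4} C(4; k_1,k_2) · ∏ g_i(k_i), where (1+y)^3 gives the falling factorial (3)_k; e^{2y} gives (2)^k.
g_1(k) for k = 0…4: 1, 3, 6, 6, 0.
g_2(k) for k = 0…4: 1, 2, 4, 8, 16.
c_4 = Σ_k C(4,k)·g_1(k)·g_2(4−k) = 1·1·16 + 4·3·8 + 6·6·4 + 4·6·2 = 16 + 96 + 144 + 48 = 304.

304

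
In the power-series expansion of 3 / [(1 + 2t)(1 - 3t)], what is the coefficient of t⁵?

The denominator gives the recurrence a_n = a_(n−1) + 6a_(n−2) for n ≥ 2; the numerator fixes a_0 = 3, a_1 = 3.
Iterating: 3, 3, 21, 39, 165, 399, so a_5 = 399.

399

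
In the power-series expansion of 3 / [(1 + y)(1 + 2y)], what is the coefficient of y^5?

-189

Partial fractions give a closed form: a_n = (-3)·(-1)^n + (6)·(-2)^n.
At n = 5: a_5 = -189.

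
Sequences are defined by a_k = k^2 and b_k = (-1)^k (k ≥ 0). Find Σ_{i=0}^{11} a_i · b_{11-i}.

66

Write out a_i and b_{11-i} for i = 0,…,11 and sum the products.
Σ = 0·(-1) + 1·1 + 4·(-1) + 9·1 + 16·(-1) + 25·1 + 36·(-1) + 49·1 + 64·(-1) + 81·1 + 100·(-1) + 121·1 = 66.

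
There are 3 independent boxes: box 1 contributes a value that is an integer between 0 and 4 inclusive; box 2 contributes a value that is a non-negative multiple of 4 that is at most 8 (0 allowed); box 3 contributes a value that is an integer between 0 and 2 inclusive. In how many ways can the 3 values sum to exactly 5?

4

The generating function for the choices is (1 + q + q^2 + q^3 + q^4)·(1 + q^4 + q^8)·(1 + q + q^2); the count is [q^5].
(1 + q + q^2 + q^3 + q^4) has coefficients 1,1,1,1,1 for degrees 0…4.
(1 + q^4 + q^8) has coefficients 1,0,0,0,1,0 for degrees 0…5.
Finally multiplying by (1 + q + q^2), the product of all factors after the first has coefficients 1,1,1,0,1,1 for degrees 0…5.
[q^5] = 1·1 + 1·1 + 1·0 + 1·1 + 1·1 = 4.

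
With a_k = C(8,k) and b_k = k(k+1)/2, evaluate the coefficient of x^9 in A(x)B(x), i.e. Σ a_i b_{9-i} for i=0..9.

The convolution is the x^9 coefficient of A(x)B(x).
Σ = 1·45 + 8·36 + 28·28 + 56·21 + 70·15 + 56·10 + 28·6 + 8·3 + 1·1 + 0·0 = 4096.

4096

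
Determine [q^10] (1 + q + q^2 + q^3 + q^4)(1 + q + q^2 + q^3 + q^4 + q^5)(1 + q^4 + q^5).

(1 + q + q^2 + q^3 + q^4) has coefficients 1,1,1,1,1 for degrees 0…4.
(1 + q + q^2 + q^3 + q^4 + q^5) has coefficients 1,1,1,1,1,1,0,0,0,0,0 for degrees 0…10.
Finally multiplying by (1 + q^4 + q^5), the product of all factors after the first has coefficients 1,1,1,1,2,3,2,2,2,2,1 for degrees 0…10.
[q^10] = 1·1 + 1·2 + 1·2 + 1·2 + 1·2 = 9.

9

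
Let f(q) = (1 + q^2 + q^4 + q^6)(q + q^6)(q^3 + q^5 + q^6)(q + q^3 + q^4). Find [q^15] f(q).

6

(1 + q^2 + q^4 + q^6) has coefficients 1,0,1,0,1,0,1 for degrees 0…6.
(q + q^6) has coefficients 0,1,0,0,0,0,1,0,0,0,0,0,0,0,0,0 for degrees 0…15.
Multiplying by (q^3 + q^5 + q^6) gives running coefficients 0,0,0,0,1,0,1,1,0,1,0,1,1,0,0,0 for degrees 0…15.
Finally multiplying by (q + q^3 + q^4), the product of all factors after the first has coefficients 0,0,0,0,0,1,0,2,2,1,3,1,2,2,1,2 for degrees 0…15.
[q^15] = 1·2 + 1·2 + 1·1 + 1·1 = 6.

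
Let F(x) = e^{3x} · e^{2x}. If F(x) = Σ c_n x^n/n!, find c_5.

3125

The EGF product rule gives c_5 = Σ_{k_1+k_2=5} C(5; k_1,k_2) · ∏ g_i(k_i), where e^{3x} gives (3)^k; e^{2x} gives (2)^k.
g_1(k) for k = 0…5: 1, 3, 9, 27, 81, 243.
g_2(k) for k = 0…5: 1, 2, 4, 8, 16, 32.
c_5 = Σ_k C(5,k)·g_1(k)·g_2(5−k) = 1·1·32 + 5·3·16 + 10·9·8 + 10·27·4 + 5·81·2 + 1·243·1 = 32 + 240 + 720 + 1080 + 810 + 243 = 3125.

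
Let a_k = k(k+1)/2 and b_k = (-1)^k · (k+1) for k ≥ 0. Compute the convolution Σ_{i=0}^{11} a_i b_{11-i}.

Write out a_i and b_{11-i} for i = 0,…,11 and sum the products.
Σ = 0·(-12) + 1·11 + 3·(-10) + 6·9 + 10·(-8) + 15·7 + 21·(-6) + 28·5 + 36·(-4) + 45·3 + 55·(-2) + 66·1 = 21.

21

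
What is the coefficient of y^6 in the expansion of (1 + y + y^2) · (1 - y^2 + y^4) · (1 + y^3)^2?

(1 + y + y^2) has coefficients 1,1,1 for degrees 0…2.
(1 - y^2 + y^4) has coefficients 1,0,-1,0,1,0,0 for degrees 0…6.
Finally multiplying by (1 + y^3)^2, the product of all factors after the first has coefficients 1,0,-1,2,1,-2,1 for degrees 0…6.
[y^6] = 1·1 + 1·(-2) + 1·1 = 0.

0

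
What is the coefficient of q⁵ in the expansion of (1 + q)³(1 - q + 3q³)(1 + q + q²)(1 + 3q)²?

99

(1 + q)³ has coefficients 1,3,3,1 for degrees 0…3.
(1 - q + 3q³) has coefficients 1,-1,0,3,0,0 for degrees 0…5.
Multiplying by (1 + q + q²) gives running coefficients 1,0,0,2,3,3 for degrees 0…5.
Finally multiplying by (1 + 3q)², the product of all factors after the first has coefficients 1,6,9,2,15,39 for degrees 0…5.
[q⁵] = 1·39 + 3·15 + 3·2 + 1·9 = 99.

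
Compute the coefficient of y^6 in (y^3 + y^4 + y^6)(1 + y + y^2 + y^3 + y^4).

3

(y^3 + y^4 + y^6) has coefficients 0,0,0,1,1,0,1 for degrees 0…6.
(1 + y + y^2 + y^3 + y^4) has coefficients 1,1,1,1,1,0,0 for degrees 0…6.
[y^6] = 1·1 + 1·1 + 1·1 = 3.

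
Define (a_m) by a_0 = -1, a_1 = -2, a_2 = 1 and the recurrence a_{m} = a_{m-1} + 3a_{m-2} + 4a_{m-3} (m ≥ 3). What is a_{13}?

-106570

The ordinary generating function has denominator 1 - t - 3t^2 - 4t^3.
Iterating the recurrence: a_0,…,a_{13} = -1, -2, 1, -9, -14, -37, -115, -282, -775, -2081, -5534, -14877, -39803, -106570.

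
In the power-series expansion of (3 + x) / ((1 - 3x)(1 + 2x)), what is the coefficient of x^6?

Partial fractions give a closed form: a_n = (2)·3^n + (1)·(-2)^n.
At n = 6: a_6 = 1522.

1522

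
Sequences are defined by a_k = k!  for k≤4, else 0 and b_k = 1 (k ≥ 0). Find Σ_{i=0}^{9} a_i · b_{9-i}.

This is [x^9] in the product of the two ordinary generating functions.
Σ = 1·1 + 1·1 + 2·1 + 6·1 + 24·1 + 0·1 + 0·1 + 0·1 + 0·1 + 0·1 = 34.

34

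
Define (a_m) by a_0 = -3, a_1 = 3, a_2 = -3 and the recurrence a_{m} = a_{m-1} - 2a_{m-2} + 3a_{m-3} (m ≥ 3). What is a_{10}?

-192

The ordinary generating function has denominator 1 - x + 2x^2 - 3x^3.
Iterating the recurrence: a_0,…,a_{10} = -3, 3, -3, -18, -3, 24, -24, -81, 39, 129, -192.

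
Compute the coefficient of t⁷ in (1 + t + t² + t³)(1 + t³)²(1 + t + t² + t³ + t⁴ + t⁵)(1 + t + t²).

(1 + t + t² + t³) has coefficients 1,1,1,1 for degrees 0…3.
(1 + t³)² has coefficients 1,0,0,2,0,0,1,0 for degrees 0…7.
Multiplying by (1 + t + t² + t³ + t⁴ + t⁵) gives running coefficients 1,1,1,3,3,3,3,3 for degrees 0…7.
Finally multiplying by (1 + t + t²), the product of all factors after the first has coefficients 1,2,3,5,7,9,9,9 for degrees 0…7.
[t⁷] = 1·9 + 1·9 + 1·9 + 1·7 = 34.

34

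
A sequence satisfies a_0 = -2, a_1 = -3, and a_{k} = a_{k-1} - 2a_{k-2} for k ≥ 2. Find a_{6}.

The ordinary generating function has denominator 1 - z + 2z^2.
Iterating the recurrence: a_0,…,a_{6} = -2, -3, 1, 7, 5, -9, -19.

-19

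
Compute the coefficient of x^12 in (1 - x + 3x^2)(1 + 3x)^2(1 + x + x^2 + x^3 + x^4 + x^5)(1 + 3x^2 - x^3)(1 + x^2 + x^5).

(1 - x + 3x^2) has coefficients 1,-1,3 for degrees 0…2.
(1 + 3x)^2 has coefficients 1,6,9,0,0,0,0,0,0,0,0,0,0 for degrees 0…12.
Multiplying by (1 + x + x^2 + x^3 + x^4 + x^5) gives running coefficients 1,7,16,16,16,16,15,9,0,0,0,0,0 for degrees 0…12.
Multiplying by (1 + 3x^2 - x^3) gives running coefficients 1,7,19,36,57,48,47,41,29,12,-9,0,0 for degrees 0…12.
Finally multiplying by (1 + x^2 + x^5), the product of all factors after the first has coefficients 1,7,20,43,76,85,111,108,112,110,68,59,32 for degrees 0…12.
[x^12] = 1·32 − 1·59 + 3·68 = 177.

177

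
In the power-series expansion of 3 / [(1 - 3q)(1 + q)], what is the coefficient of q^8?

14763

Partial fractions give a closed form: a_n = (9/4)·3^n + (3/4)·(-1)^n.
At n = 8: a_8 = 14763.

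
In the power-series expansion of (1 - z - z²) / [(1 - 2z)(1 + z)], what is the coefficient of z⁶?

11

The denominator gives the recurrence a_n = a_(n−1) + 2a_(n−2) for n ≥ 3; the numerator fixes a_0 = 1, a_1 = 0, a_2 = 1.
Iterating: 1, 0, 1, 1, 3, 5, 11, so a_6 = 11.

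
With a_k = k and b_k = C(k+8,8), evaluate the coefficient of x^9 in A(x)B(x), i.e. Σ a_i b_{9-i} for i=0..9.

43758

Write out a_i and b_{9-i} for i = 0,…,9 and sum the products.
Σ = 0·24310 + 1·12870 + 2·6435 + 3·3003 + 4·1287 + 5·495 + 6·165 + 7·45 + 8·9 + 9·1 = 43758.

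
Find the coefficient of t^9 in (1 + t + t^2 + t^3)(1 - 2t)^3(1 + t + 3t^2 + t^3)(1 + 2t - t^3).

(1 + t + t^2 + t^3) has coefficients 1,1,1,1 for degrees 0…3.
(1 - 2t)^3 has coefficients 1,-6,12,-8,0,0,0,0,0,0 for degrees 0…9.
Multiplying by (1 + t + 3t^2 + t^3) gives running coefficients 1,-5,9,-13,22,-12,-8,0,0,0 for degrees 0…9.
Finally multiplying by (1 + 2t - t^3), the product of all factors after the first has coefficients 1,-3,-1,4,1,23,-19,-38,12,8 for degrees 0…9.
[t^9] = 1·8 + 1·12 + 1·(-38) + 1·(-19) = -37.

-37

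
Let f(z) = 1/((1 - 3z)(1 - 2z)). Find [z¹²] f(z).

1586131

The denominator gives the recurrence a_n = 5a_(n−1) − 6a_(n−2) for n ≥ 2; the numerator fixes a_0 = 1, a_1 = 5.
Iterating: 1, 5, 19, 65, 211, 665, 2059, 6305, 19171, 58025, 175099, 527345, 1586131, so a_12 = 1586131.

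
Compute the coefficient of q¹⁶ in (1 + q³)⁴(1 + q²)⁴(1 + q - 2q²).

2

(1 + q³)⁴ has coefficients 1,0,0,4,0,0,6,0,0,4,0,0,1 for degrees 0…12.
(1 + q²)⁴ has coefficients 1,0,4,0,6,0,4,0,1,0,0,0,0,0,0,0,0 for degrees 0…16.
Finally multiplying by (1 + q - 2q²), the product of all factors after the first has coefficients 1,1,2,4,-2,6,-8,4,-7,1,-2,0,0,0,0,0,0 for degrees 0…16.
[q¹⁶] = 1·0 + 4·0 + 6·(-2) + 4·4 + 1·(-2) = 2.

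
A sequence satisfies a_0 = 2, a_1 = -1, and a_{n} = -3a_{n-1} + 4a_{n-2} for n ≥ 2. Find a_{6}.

The ordinary generating function has denominator 1 + 3q - 4q^2.
Iterating the recurrence: a_0,…,a_{6} = 2, -1, 11, -37, 155, -613, 2459.

2459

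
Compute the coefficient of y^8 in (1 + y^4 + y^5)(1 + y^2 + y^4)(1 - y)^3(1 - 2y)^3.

102

(1 + y^4 + y^5) has coefficients 1,0,0,0,1,1 for degrees 0…5.
(1 + y^2 + y^4) has coefficients 1,0,1,0,1,0,0,0,0 for degrees 0…8.
Multiplying by (1 - y)^3 gives running coefficients 1,-3,4,-4,4,-4,3,-1,0 for degrees 0…8.
Finally multiplying by (1 - 2y)^3, the product of all factors after the first has coefficients 1,-9,34,-72,100,-108,107,-99,74 for degrees 0…8.
[y^8] = 1·74 + 1·100 + 1·(-72) = 102.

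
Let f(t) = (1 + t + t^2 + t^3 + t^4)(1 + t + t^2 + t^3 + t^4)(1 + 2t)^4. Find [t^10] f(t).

136

(1 + t + t^2 + t^3 + t^4) has coefficients 1,1,1,1,1 for degrees 0…4.
(1 + t + t^2 + t^3 + t^4) has coefficients 1,1,1,1,1,0,0,0,0,0,0 for degrees 0…10.
Finally multiplying by (1 + 2t)^4, the product of all factors after the first has coefficients 1,9,33,65,81,80,72,48,16,0,0 for degrees 0…10.
[t^10] = 1·0 + 1·0 + 1·16 + 1·48 + 1·72 = 136.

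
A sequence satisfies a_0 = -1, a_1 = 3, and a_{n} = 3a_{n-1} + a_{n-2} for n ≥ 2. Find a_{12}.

1260359

The ordinary generating function has denominator 1 - 3y - y^2.
Iterating the recurrence: a_0,…,a_{12} = -1, 3, 8, 27, 89, 294, 971, 3207, 10592, 34983, 115541, 381606, 1260359.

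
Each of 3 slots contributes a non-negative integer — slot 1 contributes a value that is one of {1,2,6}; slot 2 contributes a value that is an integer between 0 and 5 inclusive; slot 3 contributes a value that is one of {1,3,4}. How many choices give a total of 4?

The generating function for the choices is (t + t^2 + t^6)·(1 + t + t^2 + t^3 + t^4 + t^5)·(t + t^3 + t^4); the count is [t^4].
(t + t^2 + t^6) has coefficients 0,1,1,0,0 for degrees 0…4.
(1 + t + t^2 + t^3 + t^4 + t^5) has coefficients 1,1,1,1,1 for degrees 0…4.
Finally multiplying by (t + t^3 + t^4), the product of all factors after the first has coefficients 0,1,1,2,3 for degrees 0…4.
[t^4] = 1·2 + 1·1 = 3.

3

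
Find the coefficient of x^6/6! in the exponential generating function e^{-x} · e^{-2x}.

The EGF product rule gives c_6 = Σ_{k_1+k_2=6} C(6; k_1,k_2) · ∏ g_i(k_i), where e^{-x} gives (-1)^k; e^{-2x} gives (-2)^k.
g_1(k) for k = 0…6: 1, -1, 1, -1, 1, -1, 1.
g_2(k) for k = 0…6: 1, -2, 4, -8, 16, -32, 64.
c_6 = Σ_k C(6,k)·g_1(k)·g_2(6−k) = 1·1·64 + 6·(-1)·(-32) + 15·1·16 + 20·(-1)·(-8) + 15·1·4 + 6·(-1)·(-2) + 1·1·1 = 64 + 192 + 240 + 160 + 60 + 12 + 1 = 729.

729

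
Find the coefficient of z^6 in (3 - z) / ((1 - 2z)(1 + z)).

Partial fractions give a closed form: a_n = (5/3)·2^n + (4/3)·(-1)^n.
At n = 6: a_6 = 108.

108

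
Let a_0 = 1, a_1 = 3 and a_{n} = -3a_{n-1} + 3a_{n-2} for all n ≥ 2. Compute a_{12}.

The ordinary generating function has denominator 1 + 3y - 3y^2.
Iterating the recurrence: a_0,…,a_{12} = 1, 3, -6, 27, -99, 378, -1431, 5427, -20574, 78003, -295731, 1121202, -4250799.

-4250799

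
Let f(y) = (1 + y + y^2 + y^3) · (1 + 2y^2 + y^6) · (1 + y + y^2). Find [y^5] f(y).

7

(1 + y + y^2 + y^3) has coefficients 1,1,1,1 for degrees 0…3.
(1 + 2y^2 + y^6) has coefficients 1,0,2,0,0,0 for degrees 0…5.
Finally multiplying by (1 + y + y^2), the product of all factors after the first has coefficients 1,1,3,2,2,0 for degrees 0…5.
[y^5] = 1·0 + 1·2 + 1·2 + 1·3 = 7.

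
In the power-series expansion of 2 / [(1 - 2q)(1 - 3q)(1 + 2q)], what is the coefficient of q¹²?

1906634

Partial fractions give a closed form: a_n = (-2)·2^n + (18/5)·3^n + (2/5)·(-2)^n.
At n = 12: a_12 = 1906634.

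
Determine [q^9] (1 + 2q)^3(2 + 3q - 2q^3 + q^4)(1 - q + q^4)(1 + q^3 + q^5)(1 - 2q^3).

(1 + 2q)^3 has coefficients 1,6,12,8 for degrees 0…3.
(2 + 3q - 2q^3 + q^4) has coefficients 2,3,0,-2,1,0,0,0,0,0 for degrees 0…9.
Multiplying by (1 - q + q^4) gives running coefficients 2,1,-3,-2,5,2,0,-2,1,0 for degrees 0…9.
Multiplying by (1 + q^3 + q^5) gives running coefficients 2,1,-3,0,6,1,-1,0,1,5 for degrees 0…9.
Finally multiplying by (1 - 2q^3), the product of all factors after the first has coefficients 2,1,-3,-4,4,7,-1,-12,-1,7 for degrees 0…9.
[q^9] = 1·7 + 6·(-1) + 12·(-12) + 8·(-1) = -151.

-151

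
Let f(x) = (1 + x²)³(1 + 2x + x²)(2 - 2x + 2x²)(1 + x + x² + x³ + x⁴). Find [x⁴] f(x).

(1 + x²)³ has coefficients 1,0,3,0,3 for degrees 0…4.
(1 + 2x + x²) has coefficients 1,2,1,0,0 for degrees 0…4.
Multiplying by (2 - 2x + 2x²) gives running coefficients 2,2,0,2,2 for degrees 0…4.
Finally multiplying by (1 + x + x² + x³ + x⁴), the product of all factors after the first has coefficients 2,4,4,6,8 for degrees 0…4.
[x⁴] = 1·8 + 3·4 + 3·2 = 26.

26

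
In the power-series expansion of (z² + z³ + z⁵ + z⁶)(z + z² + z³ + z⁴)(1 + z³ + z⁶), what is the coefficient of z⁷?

5

(z² + z³ + z⁵ + z⁶) has coefficients 0,0,1,1,0,1,1 for degrees 0…6.
(z + z² + z³ + z⁴) has coefficients 0,1,1,1,1,0,0,0 for degrees 0…7.
Finally multiplying by (1 + z³ + z⁶), the product of all factors after the first has coefficients 0,1,1,1,2,1,1,2 for degrees 0…7.
[z⁷] = 1·1 + 1·2 + 1·1 + 1·1 = 5.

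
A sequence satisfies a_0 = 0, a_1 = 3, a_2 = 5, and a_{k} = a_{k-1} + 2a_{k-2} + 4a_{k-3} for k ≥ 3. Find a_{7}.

467

The ordinary generating function has denominator 1 - t - 2t^2 - 4t^3.
Iterating the recurrence: a_0,…,a_{7} = 0, 3, 5, 11, 33, 75, 185, 467.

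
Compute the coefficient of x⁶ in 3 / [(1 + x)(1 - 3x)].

Partial fractions give a closed form: a_n = (3/4)·(-1)^n + (9/4)·3^n.
At n = 6: a_6 = 1641.

1641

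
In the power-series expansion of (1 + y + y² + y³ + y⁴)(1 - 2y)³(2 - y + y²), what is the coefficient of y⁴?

6

(1 + y + y² + y³ + y⁴) has coefficients 1,1,1,1,1 for degrees 0…4.
(1 - 2y)³ has coefficients 1,-6,12,-8,0 for degrees 0…4.
Finally multiplying by (2 - y + y²), the product of all factors after the first has coefficients 2,-13,31,-34,20 for degrees 0…4.
[y⁴] = 1·20 + 1·(-34) + 1·31 + 1·(-13) + 1·2 = 6.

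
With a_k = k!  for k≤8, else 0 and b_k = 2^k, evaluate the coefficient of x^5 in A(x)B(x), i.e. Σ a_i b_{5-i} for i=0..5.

256

Write out a_i and b_{5-i} for i = 0,…,5 and sum the products.
Σ = 1·32 + 1·16 + 2·8 + 6·4 + 24·2 + 120·1 = 256.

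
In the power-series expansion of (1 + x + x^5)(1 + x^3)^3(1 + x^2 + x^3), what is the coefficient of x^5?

4

(1 + x + x^5) has coefficients 1,1,0,0,0,1 for degrees 0…5.
(1 + x^3)^3 has coefficients 1,0,0,3,0,0 for degrees 0…5.
Finally multiplying by (1 + x^2 + x^3), the product of all factors after the first has coefficients 1,0,1,4,0,3 for degrees 0…5.
[x^5] = 1·3 + 1·0 + 1·1 = 4.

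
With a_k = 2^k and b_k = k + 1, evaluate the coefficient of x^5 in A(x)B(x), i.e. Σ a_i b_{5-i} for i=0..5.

The convolution is the x^5 coefficient of A(x)B(x).
Σ = 1·6 + 2·5 + 4·4 + 8·3 + 16·2 + 32·1 = 120.

120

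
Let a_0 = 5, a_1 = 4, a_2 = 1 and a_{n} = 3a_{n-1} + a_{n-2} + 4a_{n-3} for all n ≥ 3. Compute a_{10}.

196602

The ordinary generating function has denominator 1 - 3x - x^2 - 4x^3.
Iterating the recurrence: a_0,…,a_{10} = 5, 4, 1, 27, 98, 325, 1181, 4260, 15261, 54767, 196602.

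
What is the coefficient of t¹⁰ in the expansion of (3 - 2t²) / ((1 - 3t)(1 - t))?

The denominator gives the recurrence a_n = 4a_(n−1) − 3a_(n−2) for n ≥ 3; the numerator fixes a_0 = 3, a_1 = 12, a_2 = 37.
Iterating: 3, 12, 37, 112, 337, 1012, 3037, 9112, 27337, 82012, 246037, so a_10 = 246037.

246037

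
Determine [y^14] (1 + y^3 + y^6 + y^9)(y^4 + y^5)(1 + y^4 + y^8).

2

(1 + y^3 + y^6 + y^9) has coefficients 1,0,0,1,0,0,1,0,0,1 for degrees 0…9.
(y^4 + y^5) has coefficients 0,0,0,0,1,1,0,0,0,0,0,0,0,0,0 for degrees 0…14.
Finally multiplying by (1 + y^4 + y^8), the product of all factors after the first has coefficients 0,0,0,0,1,1,0,0,1,1,0,0,1,1,0 for degrees 0…14.
[y^14] = 1·0 + 1·0 + 1·1 + 1·1 = 2.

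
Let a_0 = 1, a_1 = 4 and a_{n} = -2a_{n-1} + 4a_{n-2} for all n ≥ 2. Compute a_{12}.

-815104

The ordinary generating function has denominator 1 + 2q - 4q^2.
Iterating the recurrence: a_0,…,a_{12} = 1, 4, -4, 24, -64, 224, -704, 2304, -7424, 24064, -77824, 251904, -815104.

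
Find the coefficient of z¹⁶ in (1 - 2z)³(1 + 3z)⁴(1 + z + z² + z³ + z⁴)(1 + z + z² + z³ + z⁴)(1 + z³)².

-3451

(1 - 2z)³ has coefficients 1,-6,12,-8 for degrees 0…3.
(1 + 3z)⁴ has coefficients 1,12,54,108,81,0,0,0,0,0,0,0,0,0,0,0,0 for degrees 0…16.
Multiplying by (1 + z + z² + z³ + z⁴) gives running coefficients 1,13,67,175,256,255,243,189,81,0,0,0,0,0,0,0,0 for degrees 0…16.
Multiplying by (1 + z + z² + z³ + z⁴) gives running coefficients 1,14,81,256,512,766,996,1118,1024,768,513,270,81,0,0,0,0 for degrees 0…16.
Finally multiplying by (1 + z³)², the product of all factors after the first has coefficients 1,14,81,258,540,928,1509,2156,2637,3016,3261,3084,2613,2144,1564,930,513 for degrees 0…16.
[z¹⁶] = 1·513 − 6·930 + 12·1564 − 8·2144 = -3451.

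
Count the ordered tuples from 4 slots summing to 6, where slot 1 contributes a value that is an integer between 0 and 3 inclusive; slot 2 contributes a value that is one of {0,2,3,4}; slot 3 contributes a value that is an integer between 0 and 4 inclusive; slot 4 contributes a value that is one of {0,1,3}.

The generating function for the choices is (1 + t + t² + t³)·(1 + t² + t³ + t⁴)·(1 + t + t² + t³ + t⁴)·(1 + t + t³); the count is [t⁶].
(1 + t + t² + t³) has coefficients 1,1,1,1 for degrees 0…3.
(1 + t² + t³ + t⁴) has coefficients 1,0,1,1,1,0,0 for degrees 0…6.
Multiplying by (1 + t + t² + t³ + t⁴) gives running coefficients 1,1,2,3,4,3,3 for degrees 0…6.
Finally multiplying by (1 + t + t³), the product of all factors after the first has coefficients 1,2,3,6,8,9,9 for degrees 0…6.
[t⁶] = 1·9 + 1·9 + 1·8 + 1·6 = 32.

32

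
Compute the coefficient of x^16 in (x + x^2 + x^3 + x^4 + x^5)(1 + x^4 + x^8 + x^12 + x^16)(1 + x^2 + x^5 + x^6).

(x + x^2 + x^3 + x^4 + x^5) has coefficients 0,1,1,1,1,1 for degrees 0…5.
(1 + x^4 + x^8 + x^12 + x^16) has coefficients 1,0,0,0,1,0,0,0,1,0,0,0,1,0,0,0,1 for degrees 0…16.
Finally multiplying by (1 + x^2 + x^5 + x^6), the product of all factors after the first has coefficients 1,0,1,0,1,1,2,0,1,1,2,0,1,1,2,0,1 for degrees 0…16.
[x^16] = 1·0 + 1·2 + 1·1 + 1·1 + 1·0 = 4.

4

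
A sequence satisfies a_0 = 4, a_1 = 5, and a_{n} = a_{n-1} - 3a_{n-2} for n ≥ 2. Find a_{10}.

1043

The ordinary generating function has denominator 1 - y + 3y^2.
Iterating the recurrence: a_0,…,a_{10} = 4, 5, -7, -22, -1, 65, 68, -127, -331, 50, 1043.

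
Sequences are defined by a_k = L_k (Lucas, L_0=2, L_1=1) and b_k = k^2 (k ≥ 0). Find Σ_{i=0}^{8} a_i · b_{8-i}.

697

This is [x^8] in the product of the two ordinary generating functions.
Σ = 2·64 + 1·49 + 3·36 + 4·25 + 7·16 + 11·9 + 18·4 + 29·1 + 47·0 = 697.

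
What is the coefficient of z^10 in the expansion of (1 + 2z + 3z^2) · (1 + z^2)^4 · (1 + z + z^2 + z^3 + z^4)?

48

(1 + 2z + 3z^2) has coefficients 1,2,3 for degrees 0…2.
(1 + z^2)^4 has coefficients 1,0,4,0,6,0,4,0,1,0,0 for degrees 0…10.
Finally multiplying by (1 + z + z^2 + z^3 + z^4), the product of all factors after the first has coefficients 1,1,5,5,11,10,14,10,11,5,5 for degrees 0…10.
[z^10] = 1·5 + 2·5 + 3·11 = 48.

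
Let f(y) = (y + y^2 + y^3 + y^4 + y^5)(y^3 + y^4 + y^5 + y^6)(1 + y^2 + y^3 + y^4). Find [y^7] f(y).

(y + y^2 + y^3 + y^4 + y^5) has coefficients 0,1,1,1,1,1 for degrees 0…5.
(y^3 + y^4 + y^5 + y^6) has coefficients 0,0,0,1,1,1,1,0 for degrees 0…7.
Finally multiplying by (1 + y^2 + y^3 + y^4), the product of all factors after the first has coefficients 0,0,0,1,1,2,3,3 for degrees 0…7.
[y^7] = 1·3 + 1·2 + 1·1 + 1·1 + 1·0 = 7.

7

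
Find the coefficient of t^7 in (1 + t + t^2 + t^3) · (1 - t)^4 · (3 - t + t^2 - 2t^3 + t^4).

10

(1 + t + t^2 + t^3) has coefficients 1,1,1,1 for degrees 0…3.
(1 - t)^4 has coefficients 1,-4,6,-4,1,0,0,0 for degrees 0…7.
Finally multiplying by (3 - t + t^2 - 2t^3 + t^4), the product of all factors after the first has coefficients 3,-13,23,-24,22,-21,15,-6 for degrees 0…7.
[t^7] = 1·(-6) + 1·15 + 1·(-21) + 1·22 = 10.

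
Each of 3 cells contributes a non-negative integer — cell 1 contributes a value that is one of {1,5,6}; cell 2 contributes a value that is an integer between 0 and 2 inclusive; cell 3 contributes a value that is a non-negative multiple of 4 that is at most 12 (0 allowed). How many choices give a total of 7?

The generating function for the choices is (q + q^5 + q^6)·(1 + q + q^2)·(1 + q^4 + q^8 + q^12); the count is [q^7].
(q + q^5 + q^6) has coefficients 0,1,0,0,0,1,1 for degrees 0…6.
(1 + q + q^2) has coefficients 1,1,1,0,0,0,0,0 for degrees 0…7.
Finally multiplying by (1 + q^4 + q^8 + q^12), the product of all factors after the first has coefficients 1,1,1,0,1,1,1,0 for degrees 0…7.
[q^7] = 1·1 + 1·1 + 1·1 = 3.

3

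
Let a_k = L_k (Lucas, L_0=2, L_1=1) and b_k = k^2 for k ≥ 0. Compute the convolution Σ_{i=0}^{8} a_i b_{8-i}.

The convolution is the t^8 coefficient of A(t)B(t).
Σ = 2·64 + 1·49 + 3·36 + 4·25 + 7·16 + 11·9 + 18·4 + 29·1 + 47·0 = 697.

697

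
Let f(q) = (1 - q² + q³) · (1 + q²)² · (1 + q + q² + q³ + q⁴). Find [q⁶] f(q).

2

(1 - q² + q³) has coefficients 1,0,-1,1 for degrees 0…3.
(1 + q²)² has coefficients 1,0,2,0,1,0,0 for degrees 0…6.
Finally multiplying by (1 + q + q² + q³ + q⁴), the product of all factors after the first has coefficients 1,1,3,3,4,3,3 for degrees 0…6.
[q⁶] = 1·3 − 1·4 + 1·3 = 2.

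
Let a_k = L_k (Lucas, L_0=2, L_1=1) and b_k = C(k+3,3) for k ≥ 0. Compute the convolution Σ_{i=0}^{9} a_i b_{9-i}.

The convolution is the x^9 coefficient of A(x)B(x).
Σ = 2·220 + 1·165 + 3·120 + 4·84 + 7·56 + 11·35 + 18·20 + 29·10 + 47·4 + 76·1 = 2992.

2992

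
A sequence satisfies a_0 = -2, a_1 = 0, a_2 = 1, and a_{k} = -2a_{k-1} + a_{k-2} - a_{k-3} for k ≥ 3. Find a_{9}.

-117

The ordinary generating function has denominator 1 + 2z - z^2 + z^3.
Iterating the recurrence: a_0,…,a_{9} = -2, 0, 1, 0, 1, -3, 7, -18, 46, -117.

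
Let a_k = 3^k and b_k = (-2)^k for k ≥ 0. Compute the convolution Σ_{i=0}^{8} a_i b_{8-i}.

This is [x^8] in the product of the two ordinary generating functions.
Σ = 1·256 + 3·(-128) + 9·64 + 27·(-32) + 81·16 + 243·(-8) + 729·4 + 2187·(-2) + 6561·1 = 4039.

4039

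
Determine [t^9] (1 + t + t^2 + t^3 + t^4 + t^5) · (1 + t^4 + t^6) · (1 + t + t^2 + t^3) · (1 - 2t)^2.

8

(1 + t + t^2 + t^3 + t^4 + t^5) has coefficients 1,1,1,1,1,1 for degrees 0…5.
(1 + t^4 + t^6) has coefficients 1,0,0,0,1,0,1,0,0,0 for degrees 0…9.
Multiplying by (1 + t + t^2 + t^3) gives running coefficients 1,1,1,1,1,1,2,2,1,1 for degrees 0…9.
Finally multiplying by (1 - 2t)^2, the product of all factors after the first has coefficients 1,-3,1,1,1,1,2,-2,1,5 for degrees 0…9.
[t^9] = 1·5 + 1·1 + 1·(-2) + 1·2 + 1·1 + 1·1 = 8.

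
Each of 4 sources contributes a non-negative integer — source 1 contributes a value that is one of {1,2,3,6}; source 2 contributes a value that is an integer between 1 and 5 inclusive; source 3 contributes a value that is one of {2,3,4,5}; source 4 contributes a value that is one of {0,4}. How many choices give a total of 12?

The generating function for the choices is (z + z^2 + z^3 + z^6)·(z + z^2 + z^3 + z^4 + z^5)·(z^2 + z^3 + z^4 + z^5)·(1 + z^4); the count is [z^12].
(z + z^2 + z^3 + z^6) has coefficients 0,1,1,1,0,0,1 for degrees 0…6.
(z + z^2 + z^3 + z^4 + z^5) has coefficients 0,1,1,1,1,1,0,0,0,0,0,0,0 for degrees 0…12.
Multiplying by (z^2 + z^3 + z^4 + z^5) gives running coefficients 0,0,0,1,2,3,4,4,3,2,1,0,0 for degrees 0…12.
Finally multiplying by (1 + z^4), the product of all factors after the first has coefficients 0,0,0,1,2,3,4,5,5,5,5,4,3 for degrees 0…12.
[z^12] = 1·4 + 1·5 + 1·5 + 1·4 = 18.

18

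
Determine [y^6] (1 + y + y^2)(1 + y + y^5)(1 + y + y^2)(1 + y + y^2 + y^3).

12

(1 + y + y^2) has coefficients 1,1,1 for degrees 0…2.
(1 + y + y^5) has coefficients 1,1,0,0,0,1,0 for degrees 0…6.
Multiplying by (1 + y + y^2) gives running coefficients 1,2,2,1,0,1,1 for degrees 0…6.
Finally multiplying by (1 + y + y^2 + y^3), the product of all factors after the first has coefficients 1,3,5,6,5,4,3 for degrees 0…6.
[y^6] = 1·3 + 1·4 + 1·5 = 12.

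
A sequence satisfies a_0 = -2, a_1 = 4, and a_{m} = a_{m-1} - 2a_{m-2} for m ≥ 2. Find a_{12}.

The ordinary generating function has denominator 1 - x + 2x^2.
Iterating the recurrence: a_0,…,a_{12} = -2, 4, 8, 0, -16, -16, 16, 48, 16, -80, -112, 48, 272.

272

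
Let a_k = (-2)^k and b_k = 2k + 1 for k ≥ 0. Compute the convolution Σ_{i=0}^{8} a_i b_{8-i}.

63

This is [x^8] in the product of the two ordinary generating functions.
Σ = 1·17 − 2·15 + 4·13 − 8·11 + 16·9 − 32·7 + 64·5 − 128·3 + 256·1 = 63.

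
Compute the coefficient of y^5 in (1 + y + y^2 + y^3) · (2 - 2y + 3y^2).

3

(1 + y + y^2 + y^3) has coefficients 1,1,1,1 for degrees 0…3.
(2 - 2y + 3y^2) has coefficients 2,-2,3,0,0,0 for degrees 0…5.
[y^5] = 1·0 + 1·0 + 1·0 + 1·3 = 3.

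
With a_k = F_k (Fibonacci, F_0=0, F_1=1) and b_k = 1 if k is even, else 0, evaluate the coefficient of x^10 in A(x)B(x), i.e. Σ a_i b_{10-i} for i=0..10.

The convolution is the t^10 coefficient of A(t)B(t).
Σ = 0·1 + 1·0 + 1·1 + 2·0 + 3·1 + 5·0 + 8·1 + 13·0 + 21·1 + 34·0 + 55·1 = 88.

88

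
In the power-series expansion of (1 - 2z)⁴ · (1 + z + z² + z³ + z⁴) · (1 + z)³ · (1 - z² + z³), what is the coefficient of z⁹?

-5

(1 - 2z)⁴ has coefficients 1,-8,24,-32,16 for degrees 0…4.
(1 + z + z² + z³ + z⁴) has coefficients 1,1,1,1,1,0,0,0,0,0 for degrees 0…9.
Multiplying by (1 + z)³ gives running coefficients 1,4,7,8,8,7,4,1,0,0 for degrees 0…9.
Finally multiplying by (1 - z² + z³), the product of all factors after the first has coefficients 1,4,6,5,5,6,4,2,3,3 for degrees 0…9.
[z⁹] = 1·3 − 8·3 + 24·2 − 32·4 + 16·6 = -5.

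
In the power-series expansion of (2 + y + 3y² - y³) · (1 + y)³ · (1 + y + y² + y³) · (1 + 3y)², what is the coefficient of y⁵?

(2 + y + 3y² - y³) has coefficients 2,1,3,-1 for degrees 0…3.
(1 + y)³ has coefficients 1,3,3,1,0,0 for degrees 0…5.
Multiplying by (1 + y + y² + y³) gives running coefficients 1,4,7,8,7,4 for degrees 0…5.
Finally multiplying by (1 + 3y)², the product of all factors after the first has coefficients 1,10,40,86,118,118 for degrees 0…5.
[y⁵] = 2·118 + 1·118 + 3·86 − 1·40 = 572.

572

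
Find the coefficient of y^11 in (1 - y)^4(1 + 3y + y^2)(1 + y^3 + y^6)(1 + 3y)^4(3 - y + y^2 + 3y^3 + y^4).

-3140

(1 - y)^4 has coefficients 1,-4,6,-4,1 for degrees 0…4.
(1 + 3y + y^2) has coefficients 1,3,1,0,0,0,0,0,0,0,0,0 for degrees 0…11.
Multiplying by (1 + y^3 + y^6) gives running coefficients 1,3,1,1,3,1,1,3,1,0,0,0 for degrees 0…11.
Multiplying by (1 + 3y)^4 gives running coefficients 1,15,91,283,474,442,364,474,442,363,459,351 for degrees 0…11.
Finally multiplying by (3 - y + y^2 + 3y^3 + y^4), the product of all factors after the first has coefficients 3,44,259,776,1276,1423,2064,3205,3016,2655,3242,2757 for degrees 0…11.
[y^11] = 1·2757 − 4·3242 + 6·2655 − 4·3016 + 1·3205 = -3140.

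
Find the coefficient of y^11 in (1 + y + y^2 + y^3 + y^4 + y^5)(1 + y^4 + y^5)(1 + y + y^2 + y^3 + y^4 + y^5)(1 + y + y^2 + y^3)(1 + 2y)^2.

(1 + y + y^2 + y^3 + y^4 + y^5) has coefficients 1,1,1,1,1,1 for degrees 0…5.
(1 + y^4 + y^5) has coefficients 1,0,0,0,1,1,0,0,0,0,0,0 for degrees 0…11.
Multiplying by (1 + y + y^2 + y^3 + y^4 + y^5) gives running coefficients 1,1,1,1,2,3,2,2,2,2,1,0 for degrees 0…11.
Multiplying by (1 + y + y^2 + y^3) gives running coefficients 1,2,3,4,5,7,8,9,9,8,7,5 for degrees 0…11.
Finally multiplying by (1 + 2y)^2, the product of all factors after the first has coefficients 1,6,15,24,33,43,56,69,77,80,75,65 for degrees 0…11.
[y^11] = 1·65 + 1·75 + 1·80 + 1·77 + 1·69 + 1·56 = 422.

422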